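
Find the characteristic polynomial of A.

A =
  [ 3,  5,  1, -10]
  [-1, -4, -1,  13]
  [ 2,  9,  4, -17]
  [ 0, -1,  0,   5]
x^4 - 8*x^3 + 24*x^2 - 32*x + 16

Expanding det(x·I − A) (e.g. by cofactor expansion or by noting that A is similar to its Jordan form J, which has the same characteristic polynomial as A) gives
  χ_A(x) = x^4 - 8*x^3 + 24*x^2 - 32*x + 16
which factors as (x - 2)^4. The eigenvalues (with algebraic multiplicities) are λ = 2 with multiplicity 4.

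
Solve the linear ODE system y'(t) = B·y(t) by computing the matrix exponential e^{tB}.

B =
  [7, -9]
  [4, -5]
e^{tB} =
  [6*t*exp(t) + exp(t), -9*t*exp(t)]
  [4*t*exp(t), -6*t*exp(t) + exp(t)]

Strategy: write B = P · J · P⁻¹ where J is a Jordan canonical form, so e^{tB} = P · e^{tJ} · P⁻¹, and e^{tJ} can be computed block-by-block.

B has Jordan form
J =
  [1, 1]
  [0, 1]
(up to reordering of blocks).

Per-block formulas:
  For a 2×2 Jordan block J_2(1): exp(t · J_2(1)) = e^(1t)·(I + t·N), where N is the 2×2 nilpotent shift.

After assembling e^{tJ} and conjugating by P, we get:

e^{tB} =
  [6*t*exp(t) + exp(t), -9*t*exp(t)]
  [4*t*exp(t), -6*t*exp(t) + exp(t)]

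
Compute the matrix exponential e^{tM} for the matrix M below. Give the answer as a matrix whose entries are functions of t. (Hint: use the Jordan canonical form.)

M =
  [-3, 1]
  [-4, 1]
e^{tM} =
  [-2*t*exp(-t) + exp(-t), t*exp(-t)]
  [-4*t*exp(-t), 2*t*exp(-t) + exp(-t)]

Strategy: write M = P · J · P⁻¹ where J is a Jordan canonical form, so e^{tM} = P · e^{tJ} · P⁻¹, and e^{tJ} can be computed block-by-block.

M has Jordan form
J =
  [-1,  1]
  [ 0, -1]
(up to reordering of blocks).

Per-block formulas:
  For a 2×2 Jordan block J_2(-1): exp(t · J_2(-1)) = e^(-1t)·(I + t·N), where N is the 2×2 nilpotent shift.

After assembling e^{tJ} and conjugating by P, we get:

e^{tM} =
  [-2*t*exp(-t) + exp(-t), t*exp(-t)]
  [-4*t*exp(-t), 2*t*exp(-t) + exp(-t)]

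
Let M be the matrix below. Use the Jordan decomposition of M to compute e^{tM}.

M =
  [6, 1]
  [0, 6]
e^{tM} =
  [exp(6*t), t*exp(6*t)]
  [0, exp(6*t)]

Strategy: write M = P · J · P⁻¹ where J is a Jordan canonical form, so e^{tM} = P · e^{tJ} · P⁻¹, and e^{tJ} can be computed block-by-block.

M has Jordan form
J =
  [6, 1]
  [0, 6]
(up to reordering of blocks).

Per-block formulas:
  For a 2×2 Jordan block J_2(6): exp(t · J_2(6)) = e^(6t)·(I + t·N), where N is the 2×2 nilpotent shift.

After assembling e^{tJ} and conjugating by P, we get:

e^{tM} =
  [exp(6*t), t*exp(6*t)]
  [0, exp(6*t)]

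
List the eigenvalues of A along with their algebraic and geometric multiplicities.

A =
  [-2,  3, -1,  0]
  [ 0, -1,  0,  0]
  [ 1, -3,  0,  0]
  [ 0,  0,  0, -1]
λ = -1: alg = 4, geom = 3

Step 1 — factor the characteristic polynomial to read off the algebraic multiplicities:
  χ_A(x) = (x + 1)^4

Step 2 — compute geometric multiplicities via the rank-nullity identity g(λ) = n − rank(A − λI):
  rank(A − (-1)·I) = 1, so dim ker(A − (-1)·I) = n − 1 = 3

Summary:
  λ = -1: algebraic multiplicity = 4, geometric multiplicity = 3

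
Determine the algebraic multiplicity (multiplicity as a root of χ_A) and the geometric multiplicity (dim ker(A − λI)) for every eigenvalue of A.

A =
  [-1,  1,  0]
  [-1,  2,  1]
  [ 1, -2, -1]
λ = 0: alg = 3, geom = 1

Step 1 — factor the characteristic polynomial to read off the algebraic multiplicities:
  χ_A(x) = x^3

Step 2 — compute geometric multiplicities via the rank-nullity identity g(λ) = n − rank(A − λI):
  rank(A − (0)·I) = 2, so dim ker(A − (0)·I) = n − 2 = 1

Summary:
  λ = 0: algebraic multiplicity = 3, geometric multiplicity = 1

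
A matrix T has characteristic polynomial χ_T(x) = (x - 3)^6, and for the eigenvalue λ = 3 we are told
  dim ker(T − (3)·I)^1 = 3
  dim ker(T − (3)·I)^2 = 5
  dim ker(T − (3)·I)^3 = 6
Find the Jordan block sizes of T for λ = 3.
Block sizes for λ = 3: [3, 2, 1]

From the dimensions of kernels of powers, the number of Jordan blocks of size at least j is d_j − d_{j−1} where d_j = dim ker(N^j) (with d_0 = 0). Computing the differences gives [3, 2, 1].
The number of blocks of size exactly k is (#blocks of size ≥ k) − (#blocks of size ≥ k + 1), so the partition is: 1 block(s) of size 1, 1 block(s) of size 2, 1 block(s) of size 3.
In nonincreasing order the block sizes are [3, 2, 1].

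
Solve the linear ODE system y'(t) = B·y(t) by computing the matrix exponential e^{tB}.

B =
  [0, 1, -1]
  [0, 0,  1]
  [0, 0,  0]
e^{tB} =
  [1, t, t^2/2 - t]
  [0, 1, t]
  [0, 0, 1]

Strategy: write B = P · J · P⁻¹ where J is a Jordan canonical form, so e^{tB} = P · e^{tJ} · P⁻¹, and e^{tJ} can be computed block-by-block.

B has Jordan form
J =
  [0, 1, 0]
  [0, 0, 1]
  [0, 0, 0]
(up to reordering of blocks).

Per-block formulas:
  For a 3×3 Jordan block J_3(0): exp(t · J_3(0)) = e^(0t)·(I + t·N + (t^2/2)·N^2), where N is the 3×3 nilpotent shift.

After assembling e^{tJ} and conjugating by P, we get:

e^{tB} =
  [1, t, t^2/2 - t]
  [0, 1, t]
  [0, 0, 1]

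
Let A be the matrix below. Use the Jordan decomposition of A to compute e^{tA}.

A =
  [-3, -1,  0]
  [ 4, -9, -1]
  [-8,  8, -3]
e^{tA} =
  [2*t*exp(-5*t) + exp(-5*t), t^2*exp(-5*t) - t*exp(-5*t), t^2*exp(-5*t)/2]
  [4*t*exp(-5*t), 2*t^2*exp(-5*t) - 4*t*exp(-5*t) + exp(-5*t), t^2*exp(-5*t) - t*exp(-5*t)]
  [-8*t*exp(-5*t), -4*t^2*exp(-5*t) + 8*t*exp(-5*t), -2*t^2*exp(-5*t) + 2*t*exp(-5*t) + exp(-5*t)]

Strategy: write A = P · J · P⁻¹ where J is a Jordan canonical form, so e^{tA} = P · e^{tJ} · P⁻¹, and e^{tJ} can be computed block-by-block.

A has Jordan form
J =
  [-5,  1,  0]
  [ 0, -5,  1]
  [ 0,  0, -5]
(up to reordering of blocks).

Per-block formulas:
  For a 3×3 Jordan block J_3(-5): exp(t · J_3(-5)) = e^(-5t)·(I + t·N + (t^2/2)·N^2), where N is the 3×3 nilpotent shift.

After assembling e^{tJ} and conjugating by P, we get:

e^{tA} =
  [2*t*exp(-5*t) + exp(-5*t), t^2*exp(-5*t) - t*exp(-5*t), t^2*exp(-5*t)/2]
  [4*t*exp(-5*t), 2*t^2*exp(-5*t) - 4*t*exp(-5*t) + exp(-5*t), t^2*exp(-5*t) - t*exp(-5*t)]
  [-8*t*exp(-5*t), -4*t^2*exp(-5*t) + 8*t*exp(-5*t), -2*t^2*exp(-5*t) + 2*t*exp(-5*t) + exp(-5*t)]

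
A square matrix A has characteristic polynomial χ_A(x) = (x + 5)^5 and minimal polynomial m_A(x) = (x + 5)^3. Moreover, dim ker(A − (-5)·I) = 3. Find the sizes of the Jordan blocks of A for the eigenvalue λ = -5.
Block sizes for λ = -5: [3, 1, 1]

Step 1 — from the characteristic polynomial, algebraic multiplicity of λ = -5 is 5. From dim ker(A − (-5)·I) = 3, there are exactly 3 Jordan blocks for λ = -5.
Step 2 — from the minimal polynomial, the factor (x + 5)^3 tells us the largest block for λ = -5 has size 3.
Step 3 — with total size 5, 3 blocks, and largest block 3, the block sizes (in nonincreasing order) are [3, 1, 1].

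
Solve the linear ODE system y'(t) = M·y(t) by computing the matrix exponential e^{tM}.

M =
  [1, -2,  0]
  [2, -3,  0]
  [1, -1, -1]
e^{tM} =
  [2*t*exp(-t) + exp(-t), -2*t*exp(-t), 0]
  [2*t*exp(-t), -2*t*exp(-t) + exp(-t), 0]
  [t*exp(-t), -t*exp(-t), exp(-t)]

Strategy: write M = P · J · P⁻¹ where J is a Jordan canonical form, so e^{tM} = P · e^{tJ} · P⁻¹, and e^{tJ} can be computed block-by-block.

M has Jordan form
J =
  [-1,  1,  0]
  [ 0, -1,  0]
  [ 0,  0, -1]
(up to reordering of blocks).

Per-block formulas:
  For a 1×1 block at λ = -1: exp(t · [-1]) = [e^(-1t)].
  For a 2×2 Jordan block J_2(-1): exp(t · J_2(-1)) = e^(-1t)·(I + t·N), where N is the 2×2 nilpotent shift.

After assembling e^{tJ} and conjugating by P, we get:

e^{tM} =
  [2*t*exp(-t) + exp(-t), -2*t*exp(-t), 0]
  [2*t*exp(-t), -2*t*exp(-t) + exp(-t), 0]
  [t*exp(-t), -t*exp(-t), exp(-t)]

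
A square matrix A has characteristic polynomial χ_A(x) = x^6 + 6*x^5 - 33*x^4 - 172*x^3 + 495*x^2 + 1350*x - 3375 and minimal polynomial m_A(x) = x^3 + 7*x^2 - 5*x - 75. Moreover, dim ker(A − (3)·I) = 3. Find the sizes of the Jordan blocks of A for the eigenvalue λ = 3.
Block sizes for λ = 3: [1, 1, 1]

Step 1 — from the characteristic polynomial, algebraic multiplicity of λ = 3 is 3. From dim ker(A − (3)·I) = 3, there are exactly 3 Jordan blocks for λ = 3.
Step 2 — from the minimal polynomial, the factor (x − 3) tells us the largest block for λ = 3 has size 1.
Step 3 — with total size 3, 3 blocks, and largest block 1, the block sizes (in nonincreasing order) are [1, 1, 1].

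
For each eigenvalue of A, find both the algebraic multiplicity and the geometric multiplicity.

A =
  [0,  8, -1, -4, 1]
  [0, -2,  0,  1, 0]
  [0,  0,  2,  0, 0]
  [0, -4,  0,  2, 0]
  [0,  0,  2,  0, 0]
λ = 0: alg = 4, geom = 2; λ = 2: alg = 1, geom = 1

Step 1 — factor the characteristic polynomial to read off the algebraic multiplicities:
  χ_A(x) = x^4*(x - 2)

Step 2 — compute geometric multiplicities via the rank-nullity identity g(λ) = n − rank(A − λI):
  rank(A − (0)·I) = 3, so dim ker(A − (0)·I) = n − 3 = 2
  rank(A − (2)·I) = 4, so dim ker(A − (2)·I) = n − 4 = 1

Summary:
  λ = 0: algebraic multiplicity = 4, geometric multiplicity = 2
  λ = 2: algebraic multiplicity = 1, geometric multiplicity = 1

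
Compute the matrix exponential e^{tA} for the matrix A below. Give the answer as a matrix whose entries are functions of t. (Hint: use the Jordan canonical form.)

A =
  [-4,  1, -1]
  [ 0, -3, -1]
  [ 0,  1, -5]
e^{tA} =
  [exp(-4*t), t*exp(-4*t), -t*exp(-4*t)]
  [0, t*exp(-4*t) + exp(-4*t), -t*exp(-4*t)]
  [0, t*exp(-4*t), -t*exp(-4*t) + exp(-4*t)]

Strategy: write A = P · J · P⁻¹ where J is a Jordan canonical form, so e^{tA} = P · e^{tJ} · P⁻¹, and e^{tJ} can be computed block-by-block.

A has Jordan form
J =
  [-4,  1,  0]
  [ 0, -4,  0]
  [ 0,  0, -4]
(up to reordering of blocks).

Per-block formulas:
  For a 1×1 block at λ = -4: exp(t · [-4]) = [e^(-4t)].
  For a 2×2 Jordan block J_2(-4): exp(t · J_2(-4)) = e^(-4t)·(I + t·N), where N is the 2×2 nilpotent shift.

After assembling e^{tJ} and conjugating by P, we get:

e^{tA} =
  [exp(-4*t), t*exp(-4*t), -t*exp(-4*t)]
  [0, t*exp(-4*t) + exp(-4*t), -t*exp(-4*t)]
  [0, t*exp(-4*t), -t*exp(-4*t) + exp(-4*t)]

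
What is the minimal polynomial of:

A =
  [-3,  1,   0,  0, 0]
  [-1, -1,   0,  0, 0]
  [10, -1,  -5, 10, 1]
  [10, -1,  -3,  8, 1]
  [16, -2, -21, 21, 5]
x^4 - 6*x^3 - 11*x^2 + 60*x + 100

The characteristic polynomial is χ_A(x) = (x - 5)^2*(x + 2)^3, so the eigenvalues are known. The minimal polynomial is
  m_A(x) = Π_λ (x − λ)^{k_λ}
where k_λ is the size of the *largest* Jordan block for λ (equivalently, the smallest k with (A − λI)^k v = 0 for every generalised eigenvector v of λ).

  λ = -2: largest Jordan block has size 2, contributing (x + 2)^2
  λ = 5: largest Jordan block has size 2, contributing (x − 5)^2

So m_A(x) = (x - 5)^2*(x + 2)^2 = x^4 - 6*x^3 - 11*x^2 + 60*x + 100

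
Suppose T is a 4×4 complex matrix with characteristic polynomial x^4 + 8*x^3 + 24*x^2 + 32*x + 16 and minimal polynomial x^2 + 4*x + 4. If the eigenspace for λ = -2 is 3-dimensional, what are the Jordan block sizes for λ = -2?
Block sizes for λ = -2: [2, 1, 1]

Step 1 — from the characteristic polynomial, algebraic multiplicity of λ = -2 is 4. From dim ker(T − (-2)·I) = 3, there are exactly 3 Jordan blocks for λ = -2.
Step 2 — from the minimal polynomial, the factor (x + 2)^2 tells us the largest block for λ = -2 has size 2.
Step 3 — with total size 4, 3 blocks, and largest block 2, the block sizes (in nonincreasing order) are [2, 1, 1].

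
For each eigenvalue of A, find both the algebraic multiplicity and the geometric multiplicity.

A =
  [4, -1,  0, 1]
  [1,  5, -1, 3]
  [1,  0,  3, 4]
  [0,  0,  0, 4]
λ = 4: alg = 4, geom = 2

Step 1 — factor the characteristic polynomial to read off the algebraic multiplicities:
  χ_A(x) = (x - 4)^4

Step 2 — compute geometric multiplicities via the rank-nullity identity g(λ) = n − rank(A − λI):
  rank(A − (4)·I) = 2, so dim ker(A − (4)·I) = n − 2 = 2

Summary:
  λ = 4: algebraic multiplicity = 4, geometric multiplicity = 2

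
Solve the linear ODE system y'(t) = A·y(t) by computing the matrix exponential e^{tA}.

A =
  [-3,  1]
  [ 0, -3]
e^{tA} =
  [exp(-3*t), t*exp(-3*t)]
  [0, exp(-3*t)]

Strategy: write A = P · J · P⁻¹ where J is a Jordan canonical form, so e^{tA} = P · e^{tJ} · P⁻¹, and e^{tJ} can be computed block-by-block.

A has Jordan form
J =
  [-3,  1]
  [ 0, -3]
(up to reordering of blocks).

Per-block formulas:
  For a 2×2 Jordan block J_2(-3): exp(t · J_2(-3)) = e^(-3t)·(I + t·N), where N is the 2×2 nilpotent shift.

After assembling e^{tJ} and conjugating by P, we get:

e^{tA} =
  [exp(-3*t), t*exp(-3*t)]
  [0, exp(-3*t)]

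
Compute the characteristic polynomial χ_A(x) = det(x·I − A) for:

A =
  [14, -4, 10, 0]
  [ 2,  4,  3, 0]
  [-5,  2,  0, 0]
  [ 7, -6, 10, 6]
x^4 - 24*x^3 + 216*x^2 - 864*x + 1296

Expanding det(x·I − A) (e.g. by cofactor expansion or by noting that A is similar to its Jordan form J, which has the same characteristic polynomial as A) gives
  χ_A(x) = x^4 - 24*x^3 + 216*x^2 - 864*x + 1296
which factors as (x - 6)^4. The eigenvalues (with algebraic multiplicities) are λ = 6 with multiplicity 4.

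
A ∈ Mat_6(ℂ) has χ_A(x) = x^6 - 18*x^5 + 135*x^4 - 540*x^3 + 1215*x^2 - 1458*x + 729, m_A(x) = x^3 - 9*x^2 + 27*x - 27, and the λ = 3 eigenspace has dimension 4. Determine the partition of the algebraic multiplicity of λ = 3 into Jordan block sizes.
Block sizes for λ = 3: [3, 1, 1, 1]

Step 1 — from the characteristic polynomial, algebraic multiplicity of λ = 3 is 6. From dim ker(A − (3)·I) = 4, there are exactly 4 Jordan blocks for λ = 3.
Step 2 — from the minimal polynomial, the factor (x − 3)^3 tells us the largest block for λ = 3 has size 3.
Step 3 — with total size 6, 4 blocks, and largest block 3, the block sizes (in nonincreasing order) are [3, 1, 1, 1].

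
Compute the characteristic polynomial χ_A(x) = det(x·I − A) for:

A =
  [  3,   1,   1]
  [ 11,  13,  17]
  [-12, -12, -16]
x^3 - 12*x + 16

Expanding det(x·I − A) (e.g. by cofactor expansion or by noting that A is similar to its Jordan form J, which has the same characteristic polynomial as A) gives
  χ_A(x) = x^3 - 12*x + 16
which factors as (x - 2)^2*(x + 4). The eigenvalues (with algebraic multiplicities) are λ = -4 with multiplicity 1, λ = 2 with multiplicity 2.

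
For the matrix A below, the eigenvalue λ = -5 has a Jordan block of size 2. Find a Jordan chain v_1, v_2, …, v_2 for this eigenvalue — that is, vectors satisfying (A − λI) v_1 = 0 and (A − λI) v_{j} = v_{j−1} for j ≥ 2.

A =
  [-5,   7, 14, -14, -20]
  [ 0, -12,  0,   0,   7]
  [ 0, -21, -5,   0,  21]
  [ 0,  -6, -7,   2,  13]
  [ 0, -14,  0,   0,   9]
A Jordan chain for λ = -5 of length 2:
v_1 = (1, 0, 0, 0, 0)ᵀ
v_2 = (0, 1, 1, 0, 1)ᵀ

Let N = A − (-5)·I. We want v_2 with N^2 v_2 = 0 but N^1 v_2 ≠ 0; then v_{j-1} := N · v_j for j = 2, …, 2.

Pick v_2 = (0, 1, 1, 0, 1)ᵀ.
Then v_1 = N · v_2 = (1, 0, 0, 0, 0)ᵀ.

Sanity check: (A − (-5)·I) v_1 = (0, 0, 0, 0, 0)ᵀ = 0. ✓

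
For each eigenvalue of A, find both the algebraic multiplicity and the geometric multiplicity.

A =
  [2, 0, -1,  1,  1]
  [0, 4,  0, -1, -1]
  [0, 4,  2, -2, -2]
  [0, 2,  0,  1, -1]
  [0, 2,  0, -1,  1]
λ = 2: alg = 5, geom = 3

Step 1 — factor the characteristic polynomial to read off the algebraic multiplicities:
  χ_A(x) = (x - 2)^5

Step 2 — compute geometric multiplicities via the rank-nullity identity g(λ) = n − rank(A − λI):
  rank(A − (2)·I) = 2, so dim ker(A − (2)·I) = n − 2 = 3

Summary:
  λ = 2: algebraic multiplicity = 5, geometric multiplicity = 3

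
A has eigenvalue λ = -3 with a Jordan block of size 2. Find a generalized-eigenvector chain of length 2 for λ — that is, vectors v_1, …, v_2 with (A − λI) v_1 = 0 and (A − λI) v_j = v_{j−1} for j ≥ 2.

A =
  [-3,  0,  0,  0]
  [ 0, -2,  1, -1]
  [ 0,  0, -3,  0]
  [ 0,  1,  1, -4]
A Jordan chain for λ = -3 of length 2:
v_1 = (0, 1, 0, 1)ᵀ
v_2 = (0, 1, 0, 0)ᵀ

Let N = A − (-3)·I. We want v_2 with N^2 v_2 = 0 but N^1 v_2 ≠ 0; then v_{j-1} := N · v_j for j = 2, …, 2.

Pick v_2 = (0, 1, 0, 0)ᵀ.
Then v_1 = N · v_2 = (0, 1, 0, 1)ᵀ.

Sanity check: (A − (-3)·I) v_1 = (0, 0, 0, 0)ᵀ = 0. ✓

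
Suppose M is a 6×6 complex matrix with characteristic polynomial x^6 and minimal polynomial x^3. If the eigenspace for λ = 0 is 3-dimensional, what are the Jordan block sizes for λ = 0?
Block sizes for λ = 0: [3, 2, 1]

Step 1 — from the characteristic polynomial, algebraic multiplicity of λ = 0 is 6. From dim ker(M − (0)·I) = 3, there are exactly 3 Jordan blocks for λ = 0.
Step 2 — from the minimal polynomial, the factor (x − 0)^3 tells us the largest block for λ = 0 has size 3.
Step 3 — with total size 6, 3 blocks, and largest block 3, the block sizes (in nonincreasing order) are [3, 2, 1].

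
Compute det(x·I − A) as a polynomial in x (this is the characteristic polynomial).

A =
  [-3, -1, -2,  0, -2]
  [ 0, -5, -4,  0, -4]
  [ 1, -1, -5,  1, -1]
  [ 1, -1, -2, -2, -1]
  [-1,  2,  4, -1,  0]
x^5 + 15*x^4 + 90*x^3 + 270*x^2 + 405*x + 243

Expanding det(x·I − A) (e.g. by cofactor expansion or by noting that A is similar to its Jordan form J, which has the same characteristic polynomial as A) gives
  χ_A(x) = x^5 + 15*x^4 + 90*x^3 + 270*x^2 + 405*x + 243
which factors as (x + 3)^5. The eigenvalues (with algebraic multiplicities) are λ = -3 with multiplicity 5.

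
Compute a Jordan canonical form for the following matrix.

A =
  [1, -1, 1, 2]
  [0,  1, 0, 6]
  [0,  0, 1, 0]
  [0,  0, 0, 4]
J_2(1) ⊕ J_1(1) ⊕ J_1(4)

The characteristic polynomial is
  det(x·I − A) = x^4 - 7*x^3 + 15*x^2 - 13*x + 4 = (x - 4)*(x - 1)^3

Eigenvalues and multiplicities (the geometric multiplicity of λ is n − rank(A − λI), which equals the number of Jordan blocks for λ):
  λ = 1: algebraic multiplicity = 3, geometric multiplicity = 2
  λ = 4: algebraic multiplicity = 1, geometric multiplicity = 1

Determining the block sizes for each eigenvalue:
  λ = 1: 2 blocks summing to 3 forces exactly one block of size 2 and the rest size 1 → block sizes [2, 1]
  λ = 4: one block (gm = 1), so the single block has size am = 1 → block sizes [1]

Assembling the blocks gives a Jordan form
J =
  [1, 1, 0, 0]
  [0, 1, 0, 0]
  [0, 0, 1, 0]
  [0, 0, 0, 4]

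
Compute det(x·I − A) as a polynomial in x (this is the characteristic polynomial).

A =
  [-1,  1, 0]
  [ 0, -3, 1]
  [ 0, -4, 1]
x^3 + 3*x^2 + 3*x + 1

Expanding det(x·I − A) (e.g. by cofactor expansion or by noting that A is similar to its Jordan form J, which has the same characteristic polynomial as A) gives
  χ_A(x) = x^3 + 3*x^2 + 3*x + 1
which factors as (x + 1)^3. The eigenvalues (with algebraic multiplicities) are λ = -1 with multiplicity 3.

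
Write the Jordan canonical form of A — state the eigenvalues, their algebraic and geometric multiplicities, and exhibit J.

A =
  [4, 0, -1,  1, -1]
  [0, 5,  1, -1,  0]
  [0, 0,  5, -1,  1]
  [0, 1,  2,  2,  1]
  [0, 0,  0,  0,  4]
J_3(4) ⊕ J_1(4) ⊕ J_1(4)

The characteristic polynomial is
  det(x·I − A) = x^5 - 20*x^4 + 160*x^3 - 640*x^2 + 1280*x - 1024 = (x - 4)^5

Eigenvalues and multiplicities (the geometric multiplicity of λ is n − rank(A − λI), which equals the number of Jordan blocks for λ):
  λ = 4: algebraic multiplicity = 5, geometric multiplicity = 3

Determining the block sizes for each eigenvalue:
  λ = 4: with am = 5 and gm = 3, the partition is not yet determined (e.g. several partitions of 5 into 3 parts exist). Let N = A − (4)·I. Computing rank(N^1) = 2, rank(N^2) = 1, rank(N^3) = 0; the number of blocks of size ≥ j is rank(N^{j−1}) − rank(N^j), giving [3, 1, 1]. So we have 1 block(s) of size 3, 2 block(s) of size 1 → block sizes [3, 1, 1]

Assembling the blocks gives a Jordan form
J =
  [4, 1, 0, 0, 0]
  [0, 4, 1, 0, 0]
  [0, 0, 4, 0, 0]
  [0, 0, 0, 4, 0]
  [0, 0, 0, 0, 4]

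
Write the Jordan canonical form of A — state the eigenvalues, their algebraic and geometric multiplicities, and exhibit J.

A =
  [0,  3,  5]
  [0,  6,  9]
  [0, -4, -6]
J_3(0)

The characteristic polynomial is
  det(x·I − A) = x^3

Eigenvalues and multiplicities (the geometric multiplicity of λ is n − rank(A − λI), which equals the number of Jordan blocks for λ):
  λ = 0: algebraic multiplicity = 3, geometric multiplicity = 1

Determining the block sizes for each eigenvalue:
  λ = 0: one block (gm = 1), so the single block has size am = 3 → block sizes [3]

Assembling the blocks gives a Jordan form
J =
  [0, 1, 0]
  [0, 0, 1]
  [0, 0, 0]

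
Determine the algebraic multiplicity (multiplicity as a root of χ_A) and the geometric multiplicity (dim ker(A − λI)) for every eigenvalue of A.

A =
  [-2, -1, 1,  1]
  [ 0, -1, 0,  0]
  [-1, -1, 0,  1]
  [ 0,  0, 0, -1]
λ = -1: alg = 4, geom = 3

Step 1 — factor the characteristic polynomial to read off the algebraic multiplicities:
  χ_A(x) = (x + 1)^4

Step 2 — compute geometric multiplicities via the rank-nullity identity g(λ) = n − rank(A − λI):
  rank(A − (-1)·I) = 1, so dim ker(A − (-1)·I) = n − 1 = 3

Summary:
  λ = -1: algebraic multiplicity = 4, geometric multiplicity = 3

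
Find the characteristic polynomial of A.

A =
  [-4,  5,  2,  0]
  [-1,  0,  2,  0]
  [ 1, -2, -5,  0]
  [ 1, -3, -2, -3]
x^4 + 12*x^3 + 54*x^2 + 108*x + 81

Expanding det(x·I − A) (e.g. by cofactor expansion or by noting that A is similar to its Jordan form J, which has the same characteristic polynomial as A) gives
  χ_A(x) = x^4 + 12*x^3 + 54*x^2 + 108*x + 81
which factors as (x + 3)^4. The eigenvalues (with algebraic multiplicities) are λ = -3 with multiplicity 4.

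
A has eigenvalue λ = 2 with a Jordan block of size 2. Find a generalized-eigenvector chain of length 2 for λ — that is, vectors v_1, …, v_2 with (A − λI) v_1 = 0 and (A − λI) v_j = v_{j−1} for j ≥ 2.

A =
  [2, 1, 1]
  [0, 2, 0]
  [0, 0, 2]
A Jordan chain for λ = 2 of length 2:
v_1 = (1, 0, 0)ᵀ
v_2 = (0, 1, 0)ᵀ

Let N = A − (2)·I. We want v_2 with N^2 v_2 = 0 but N^1 v_2 ≠ 0; then v_{j-1} := N · v_j for j = 2, …, 2.

Pick v_2 = (0, 1, 0)ᵀ.
Then v_1 = N · v_2 = (1, 0, 0)ᵀ.

Sanity check: (A − (2)·I) v_1 = (0, 0, 0)ᵀ = 0. ✓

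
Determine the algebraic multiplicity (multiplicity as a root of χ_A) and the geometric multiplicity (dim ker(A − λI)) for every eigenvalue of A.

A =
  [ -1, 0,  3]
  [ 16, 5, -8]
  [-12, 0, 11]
λ = 5: alg = 3, geom = 2

Step 1 — factor the characteristic polynomial to read off the algebraic multiplicities:
  χ_A(x) = (x - 5)^3

Step 2 — compute geometric multiplicities via the rank-nullity identity g(λ) = n − rank(A − λI):
  rank(A − (5)·I) = 1, so dim ker(A − (5)·I) = n − 1 = 2

Summary:
  λ = 5: algebraic multiplicity = 3, geometric multiplicity = 2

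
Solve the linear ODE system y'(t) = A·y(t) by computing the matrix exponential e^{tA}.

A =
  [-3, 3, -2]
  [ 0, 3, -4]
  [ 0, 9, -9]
e^{tA} =
  [exp(-3*t), 3*t*exp(-3*t), -2*t*exp(-3*t)]
  [0, 6*t*exp(-3*t) + exp(-3*t), -4*t*exp(-3*t)]
  [0, 9*t*exp(-3*t), -6*t*exp(-3*t) + exp(-3*t)]

Strategy: write A = P · J · P⁻¹ where J is a Jordan canonical form, so e^{tA} = P · e^{tJ} · P⁻¹, and e^{tJ} can be computed block-by-block.

A has Jordan form
J =
  [-3,  1,  0]
  [ 0, -3,  0]
  [ 0,  0, -3]
(up to reordering of blocks).

Per-block formulas:
  For a 2×2 Jordan block J_2(-3): exp(t · J_2(-3)) = e^(-3t)·(I + t·N), where N is the 2×2 nilpotent shift.
  For a 1×1 block at λ = -3: exp(t · [-3]) = [e^(-3t)].

After assembling e^{tJ} and conjugating by P, we get:

e^{tA} =
  [exp(-3*t), 3*t*exp(-3*t), -2*t*exp(-3*t)]
  [0, 6*t*exp(-3*t) + exp(-3*t), -4*t*exp(-3*t)]
  [0, 9*t*exp(-3*t), -6*t*exp(-3*t) + exp(-3*t)]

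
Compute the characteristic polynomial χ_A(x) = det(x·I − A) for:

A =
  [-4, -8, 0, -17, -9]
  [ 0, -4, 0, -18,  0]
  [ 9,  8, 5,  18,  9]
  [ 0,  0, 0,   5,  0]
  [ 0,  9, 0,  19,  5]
x^5 - 7*x^4 - 29*x^3 + 235*x^2 + 200*x - 2000

Expanding det(x·I − A) (e.g. by cofactor expansion or by noting that A is similar to its Jordan form J, which has the same characteristic polynomial as A) gives
  χ_A(x) = x^5 - 7*x^4 - 29*x^3 + 235*x^2 + 200*x - 2000
which factors as (x - 5)^3*(x + 4)^2. The eigenvalues (with algebraic multiplicities) are λ = -4 with multiplicity 2, λ = 5 with multiplicity 3.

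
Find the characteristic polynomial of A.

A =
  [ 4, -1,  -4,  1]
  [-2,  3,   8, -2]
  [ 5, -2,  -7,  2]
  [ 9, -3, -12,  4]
x^4 - 4*x^3 + 6*x^2 - 4*x + 1

Expanding det(x·I − A) (e.g. by cofactor expansion or by noting that A is similar to its Jordan form J, which has the same characteristic polynomial as A) gives
  χ_A(x) = x^4 - 4*x^3 + 6*x^2 - 4*x + 1
which factors as (x - 1)^4. The eigenvalues (with algebraic multiplicities) are λ = 1 with multiplicity 4.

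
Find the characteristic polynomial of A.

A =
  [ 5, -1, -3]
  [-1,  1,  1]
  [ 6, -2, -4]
x^3 - 2*x^2

Expanding det(x·I − A) (e.g. by cofactor expansion or by noting that A is similar to its Jordan form J, which has the same characteristic polynomial as A) gives
  χ_A(x) = x^3 - 2*x^2
which factors as x^2*(x - 2). The eigenvalues (with algebraic multiplicities) are λ = 0 with multiplicity 2, λ = 2 with multiplicity 1.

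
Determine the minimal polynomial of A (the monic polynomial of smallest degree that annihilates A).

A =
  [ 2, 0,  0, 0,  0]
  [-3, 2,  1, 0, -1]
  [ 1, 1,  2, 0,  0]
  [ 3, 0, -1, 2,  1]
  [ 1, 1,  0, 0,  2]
x^3 - 6*x^2 + 12*x - 8

The characteristic polynomial is χ_A(x) = (x - 2)^5, so the eigenvalues are known. The minimal polynomial is
  m_A(x) = Π_λ (x − λ)^{k_λ}
where k_λ is the size of the *largest* Jordan block for λ (equivalently, the smallest k with (A − λI)^k v = 0 for every generalised eigenvector v of λ).

  λ = 2: largest Jordan block has size 3, contributing (x − 2)^3

So m_A(x) = (x - 2)^3 = x^3 - 6*x^2 + 12*x - 8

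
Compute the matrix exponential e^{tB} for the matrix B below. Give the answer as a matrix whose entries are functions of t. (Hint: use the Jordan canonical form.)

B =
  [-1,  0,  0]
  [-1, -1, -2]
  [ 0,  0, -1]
e^{tB} =
  [exp(-t), 0, 0]
  [-t*exp(-t), exp(-t), -2*t*exp(-t)]
  [0, 0, exp(-t)]

Strategy: write B = P · J · P⁻¹ where J is a Jordan canonical form, so e^{tB} = P · e^{tJ} · P⁻¹, and e^{tJ} can be computed block-by-block.

B has Jordan form
J =
  [-1,  1,  0]
  [ 0, -1,  0]
  [ 0,  0, -1]
(up to reordering of blocks).

Per-block formulas:
  For a 2×2 Jordan block J_2(-1): exp(t · J_2(-1)) = e^(-1t)·(I + t·N), where N is the 2×2 nilpotent shift.
  For a 1×1 block at λ = -1: exp(t · [-1]) = [e^(-1t)].

After assembling e^{tJ} and conjugating by P, we get:

e^{tB} =
  [exp(-t), 0, 0]
  [-t*exp(-t), exp(-t), -2*t*exp(-t)]
  [0, 0, exp(-t)]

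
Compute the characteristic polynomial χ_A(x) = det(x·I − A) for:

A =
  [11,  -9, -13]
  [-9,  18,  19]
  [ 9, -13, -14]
x^3 - 15*x^2 + 75*x - 125

Expanding det(x·I − A) (e.g. by cofactor expansion or by noting that A is similar to its Jordan form J, which has the same characteristic polynomial as A) gives
  χ_A(x) = x^3 - 15*x^2 + 75*x - 125
which factors as (x - 5)^3. The eigenvalues (with algebraic multiplicities) are λ = 5 with multiplicity 3.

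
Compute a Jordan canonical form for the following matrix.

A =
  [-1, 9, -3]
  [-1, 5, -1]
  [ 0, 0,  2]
J_2(2) ⊕ J_1(2)

The characteristic polynomial is
  det(x·I − A) = x^3 - 6*x^2 + 12*x - 8 = (x - 2)^3

Eigenvalues and multiplicities (the geometric multiplicity of λ is n − rank(A − λI), which equals the number of Jordan blocks for λ):
  λ = 2: algebraic multiplicity = 3, geometric multiplicity = 2

Determining the block sizes for each eigenvalue:
  λ = 2: 2 blocks summing to 3 forces exactly one block of size 2 and the rest size 1 → block sizes [2, 1]

Assembling the blocks gives a Jordan form
J =
  [2, 1, 0]
  [0, 2, 0]
  [0, 0, 2]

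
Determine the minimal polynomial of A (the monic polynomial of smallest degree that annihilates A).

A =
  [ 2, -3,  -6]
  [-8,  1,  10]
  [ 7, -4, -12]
x^3 + 9*x^2 + 24*x + 16

The characteristic polynomial is χ_A(x) = (x + 1)*(x + 4)^2, so the eigenvalues are known. The minimal polynomial is
  m_A(x) = Π_λ (x − λ)^{k_λ}
where k_λ is the size of the *largest* Jordan block for λ (equivalently, the smallest k with (A − λI)^k v = 0 for every generalised eigenvector v of λ).

  λ = -4: largest Jordan block has size 2, contributing (x + 4)^2
  λ = -1: largest Jordan block has size 1, contributing (x + 1)

So m_A(x) = (x + 1)*(x + 4)^2 = x^3 + 9*x^2 + 24*x + 16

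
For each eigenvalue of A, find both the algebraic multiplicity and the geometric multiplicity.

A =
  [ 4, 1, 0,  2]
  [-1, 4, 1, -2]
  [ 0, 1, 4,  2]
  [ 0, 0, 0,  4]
λ = 4: alg = 4, geom = 2

Step 1 — factor the characteristic polynomial to read off the algebraic multiplicities:
  χ_A(x) = (x - 4)^4

Step 2 — compute geometric multiplicities via the rank-nullity identity g(λ) = n − rank(A − λI):
  rank(A − (4)·I) = 2, so dim ker(A − (4)·I) = n − 2 = 2

Summary:
  λ = 4: algebraic multiplicity = 4, geometric multiplicity = 2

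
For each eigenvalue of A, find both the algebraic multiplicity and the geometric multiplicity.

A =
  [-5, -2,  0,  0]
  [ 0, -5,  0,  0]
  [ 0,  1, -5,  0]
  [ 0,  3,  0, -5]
λ = -5: alg = 4, geom = 3

Step 1 — factor the characteristic polynomial to read off the algebraic multiplicities:
  χ_A(x) = (x + 5)^4

Step 2 — compute geometric multiplicities via the rank-nullity identity g(λ) = n − rank(A − λI):
  rank(A − (-5)·I) = 1, so dim ker(A − (-5)·I) = n − 1 = 3

Summary:
  λ = -5: algebraic multiplicity = 4, geometric multiplicity = 3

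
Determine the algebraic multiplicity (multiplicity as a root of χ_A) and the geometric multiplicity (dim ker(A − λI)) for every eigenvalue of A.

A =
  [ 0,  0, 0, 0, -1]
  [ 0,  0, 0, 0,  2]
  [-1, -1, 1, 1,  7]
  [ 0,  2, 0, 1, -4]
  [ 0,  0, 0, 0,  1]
λ = 0: alg = 2, geom = 2; λ = 1: alg = 3, geom = 2

Step 1 — factor the characteristic polynomial to read off the algebraic multiplicities:
  χ_A(x) = x^2*(x - 1)^3

Step 2 — compute geometric multiplicities via the rank-nullity identity g(λ) = n − rank(A − λI):
  rank(A − (0)·I) = 3, so dim ker(A − (0)·I) = n − 3 = 2
  rank(A − (1)·I) = 3, so dim ker(A − (1)·I) = n − 3 = 2

Summary:
  λ = 0: algebraic multiplicity = 2, geometric multiplicity = 2
  λ = 1: algebraic multiplicity = 3, geometric multiplicity = 2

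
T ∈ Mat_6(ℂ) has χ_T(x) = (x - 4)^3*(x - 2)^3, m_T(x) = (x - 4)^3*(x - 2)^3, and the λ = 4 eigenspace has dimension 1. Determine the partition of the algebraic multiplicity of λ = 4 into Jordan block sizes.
Block sizes for λ = 4: [3]

Step 1 — from the characteristic polynomial, algebraic multiplicity of λ = 4 is 3. From dim ker(T − (4)·I) = 1, there are exactly 1 Jordan blocks for λ = 4.
Step 2 — from the minimal polynomial, the factor (x − 4)^3 tells us the largest block for λ = 4 has size 3.
Step 3 — with total size 3, 1 blocks, and largest block 3, the block sizes (in nonincreasing order) are [3].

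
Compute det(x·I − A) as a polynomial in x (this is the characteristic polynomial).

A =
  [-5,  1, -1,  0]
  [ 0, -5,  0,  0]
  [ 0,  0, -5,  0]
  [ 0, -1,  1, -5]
x^4 + 20*x^3 + 150*x^2 + 500*x + 625

Expanding det(x·I − A) (e.g. by cofactor expansion or by noting that A is similar to its Jordan form J, which has the same characteristic polynomial as A) gives
  χ_A(x) = x^4 + 20*x^3 + 150*x^2 + 500*x + 625
which factors as (x + 5)^4. The eigenvalues (with algebraic multiplicities) are λ = -5 with multiplicity 4.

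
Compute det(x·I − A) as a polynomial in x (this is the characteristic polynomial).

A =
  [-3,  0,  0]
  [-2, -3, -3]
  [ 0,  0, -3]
x^3 + 9*x^2 + 27*x + 27

Expanding det(x·I − A) (e.g. by cofactor expansion or by noting that A is similar to its Jordan form J, which has the same characteristic polynomial as A) gives
  χ_A(x) = x^3 + 9*x^2 + 27*x + 27
which factors as (x + 3)^3. The eigenvalues (with algebraic multiplicities) are λ = -3 with multiplicity 3.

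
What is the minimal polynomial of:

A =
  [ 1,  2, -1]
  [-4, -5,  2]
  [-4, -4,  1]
x^2 + 2*x + 1

The characteristic polynomial is χ_A(x) = (x + 1)^3, so the eigenvalues are known. The minimal polynomial is
  m_A(x) = Π_λ (x − λ)^{k_λ}
where k_λ is the size of the *largest* Jordan block for λ (equivalently, the smallest k with (A − λI)^k v = 0 for every generalised eigenvector v of λ).

  λ = -1: largest Jordan block has size 2, contributing (x + 1)^2

So m_A(x) = (x + 1)^2 = x^2 + 2*x + 1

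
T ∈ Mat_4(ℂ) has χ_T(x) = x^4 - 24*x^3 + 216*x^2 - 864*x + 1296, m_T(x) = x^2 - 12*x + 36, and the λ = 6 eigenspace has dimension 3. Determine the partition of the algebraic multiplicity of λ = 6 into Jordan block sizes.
Block sizes for λ = 6: [2, 1, 1]

Step 1 — from the characteristic polynomial, algebraic multiplicity of λ = 6 is 4. From dim ker(T − (6)·I) = 3, there are exactly 3 Jordan blocks for λ = 6.
Step 2 — from the minimal polynomial, the factor (x − 6)^2 tells us the largest block for λ = 6 has size 2.
Step 3 — with total size 4, 3 blocks, and largest block 2, the block sizes (in nonincreasing order) are [2, 1, 1].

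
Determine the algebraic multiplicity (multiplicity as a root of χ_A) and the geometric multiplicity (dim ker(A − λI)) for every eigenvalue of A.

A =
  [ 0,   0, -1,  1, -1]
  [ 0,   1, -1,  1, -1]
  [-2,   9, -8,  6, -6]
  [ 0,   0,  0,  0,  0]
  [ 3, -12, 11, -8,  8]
λ = 0: alg = 4, geom = 2; λ = 1: alg = 1, geom = 1

Step 1 — factor the characteristic polynomial to read off the algebraic multiplicities:
  χ_A(x) = x^4*(x - 1)

Step 2 — compute geometric multiplicities via the rank-nullity identity g(λ) = n − rank(A − λI):
  rank(A − (0)·I) = 3, so dim ker(A − (0)·I) = n − 3 = 2
  rank(A − (1)·I) = 4, so dim ker(A − (1)·I) = n − 4 = 1

Summary:
  λ = 0: algebraic multiplicity = 4, geometric multiplicity = 2
  λ = 1: algebraic multiplicity = 1, geometric multiplicity = 1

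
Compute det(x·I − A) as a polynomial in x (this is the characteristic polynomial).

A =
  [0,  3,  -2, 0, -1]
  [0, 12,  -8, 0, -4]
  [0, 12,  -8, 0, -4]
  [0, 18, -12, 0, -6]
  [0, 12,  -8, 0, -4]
x^5

Expanding det(x·I − A) (e.g. by cofactor expansion or by noting that A is similar to its Jordan form J, which has the same characteristic polynomial as A) gives
  χ_A(x) = x^5
which factors as x^5. The eigenvalues (with algebraic multiplicities) are λ = 0 with multiplicity 5.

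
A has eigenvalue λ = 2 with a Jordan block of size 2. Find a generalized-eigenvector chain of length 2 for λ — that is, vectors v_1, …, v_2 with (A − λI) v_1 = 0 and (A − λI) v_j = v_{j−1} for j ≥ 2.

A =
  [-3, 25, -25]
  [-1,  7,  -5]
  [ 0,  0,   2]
A Jordan chain for λ = 2 of length 2:
v_1 = (-5, -1, 0)ᵀ
v_2 = (1, 0, 0)ᵀ

Let N = A − (2)·I. We want v_2 with N^2 v_2 = 0 but N^1 v_2 ≠ 0; then v_{j-1} := N · v_j for j = 2, …, 2.

Pick v_2 = (1, 0, 0)ᵀ.
Then v_1 = N · v_2 = (-5, -1, 0)ᵀ.

Sanity check: (A − (2)·I) v_1 = (0, 0, 0)ᵀ = 0. ✓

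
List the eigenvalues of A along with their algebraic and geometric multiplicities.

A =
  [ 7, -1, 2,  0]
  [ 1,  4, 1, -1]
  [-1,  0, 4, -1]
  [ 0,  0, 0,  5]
λ = 5: alg = 4, geom = 2

Step 1 — factor the characteristic polynomial to read off the algebraic multiplicities:
  χ_A(x) = (x - 5)^4

Step 2 — compute geometric multiplicities via the rank-nullity identity g(λ) = n − rank(A − λI):
  rank(A − (5)·I) = 2, so dim ker(A − (5)·I) = n − 2 = 2

Summary:
  λ = 5: algebraic multiplicity = 4, geometric multiplicity = 2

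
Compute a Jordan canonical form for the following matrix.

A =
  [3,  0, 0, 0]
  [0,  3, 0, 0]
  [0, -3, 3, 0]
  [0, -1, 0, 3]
J_2(3) ⊕ J_1(3) ⊕ J_1(3)

The characteristic polynomial is
  det(x·I − A) = x^4 - 12*x^3 + 54*x^2 - 108*x + 81 = (x - 3)^4

Eigenvalues and multiplicities (the geometric multiplicity of λ is n − rank(A − λI), which equals the number of Jordan blocks for λ):
  λ = 3: algebraic multiplicity = 4, geometric multiplicity = 3

Determining the block sizes for each eigenvalue:
  λ = 3: 3 blocks summing to 4 forces exactly one block of size 2 and the rest size 1 → block sizes [2, 1, 1]

Assembling the blocks gives a Jordan form
J =
  [3, 1, 0, 0]
  [0, 3, 0, 0]
  [0, 0, 3, 0]
  [0, 0, 0, 3]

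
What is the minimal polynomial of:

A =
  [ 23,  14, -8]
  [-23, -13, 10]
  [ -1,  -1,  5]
x^3 - 15*x^2 + 75*x - 125

The characteristic polynomial is χ_A(x) = (x - 5)^3, so the eigenvalues are known. The minimal polynomial is
  m_A(x) = Π_λ (x − λ)^{k_λ}
where k_λ is the size of the *largest* Jordan block for λ (equivalently, the smallest k with (A − λI)^k v = 0 for every generalised eigenvector v of λ).

  λ = 5: largest Jordan block has size 3, contributing (x − 5)^3

So m_A(x) = (x - 5)^3 = x^3 - 15*x^2 + 75*x - 125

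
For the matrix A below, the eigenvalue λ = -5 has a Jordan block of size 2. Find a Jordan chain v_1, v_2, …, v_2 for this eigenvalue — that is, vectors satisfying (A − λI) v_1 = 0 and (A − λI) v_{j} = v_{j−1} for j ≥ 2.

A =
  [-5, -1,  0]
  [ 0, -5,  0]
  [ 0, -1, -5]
A Jordan chain for λ = -5 of length 2:
v_1 = (-1, 0, -1)ᵀ
v_2 = (0, 1, 0)ᵀ

Let N = A − (-5)·I. We want v_2 with N^2 v_2 = 0 but N^1 v_2 ≠ 0; then v_{j-1} := N · v_j for j = 2, …, 2.

Pick v_2 = (0, 1, 0)ᵀ.
Then v_1 = N · v_2 = (-1, 0, -1)ᵀ.

Sanity check: (A − (-5)·I) v_1 = (0, 0, 0)ᵀ = 0. ✓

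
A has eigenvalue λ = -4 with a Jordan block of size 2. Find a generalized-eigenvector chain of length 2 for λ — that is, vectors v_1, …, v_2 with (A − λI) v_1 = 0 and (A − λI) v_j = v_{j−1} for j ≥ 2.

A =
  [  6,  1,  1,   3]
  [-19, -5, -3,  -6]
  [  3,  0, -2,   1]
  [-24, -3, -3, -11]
A Jordan chain for λ = -4 of length 2:
v_1 = (1, -1, 0, -3)ᵀ
v_2 = (0, 1, 0, 0)ᵀ

Let N = A − (-4)·I. We want v_2 with N^2 v_2 = 0 but N^1 v_2 ≠ 0; then v_{j-1} := N · v_j for j = 2, …, 2.

Pick v_2 = (0, 1, 0, 0)ᵀ.
Then v_1 = N · v_2 = (1, -1, 0, -3)ᵀ.

Sanity check: (A − (-4)·I) v_1 = (0, 0, 0, 0)ᵀ = 0. ✓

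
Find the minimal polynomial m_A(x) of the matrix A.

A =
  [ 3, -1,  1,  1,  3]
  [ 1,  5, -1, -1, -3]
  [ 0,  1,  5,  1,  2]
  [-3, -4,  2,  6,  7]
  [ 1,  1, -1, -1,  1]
x^2 - 8*x + 16

The characteristic polynomial is χ_A(x) = (x - 4)^5, so the eigenvalues are known. The minimal polynomial is
  m_A(x) = Π_λ (x − λ)^{k_λ}
where k_λ is the size of the *largest* Jordan block for λ (equivalently, the smallest k with (A − λI)^k v = 0 for every generalised eigenvector v of λ).

  λ = 4: largest Jordan block has size 2, contributing (x − 4)^2

So m_A(x) = (x - 4)^2 = x^2 - 8*x + 16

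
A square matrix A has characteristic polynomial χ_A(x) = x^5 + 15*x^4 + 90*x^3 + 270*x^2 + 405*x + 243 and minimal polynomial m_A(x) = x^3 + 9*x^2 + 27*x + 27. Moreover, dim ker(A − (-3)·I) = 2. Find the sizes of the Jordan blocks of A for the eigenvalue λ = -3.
Block sizes for λ = -3: [3, 2]

Step 1 — from the characteristic polynomial, algebraic multiplicity of λ = -3 is 5. From dim ker(A − (-3)·I) = 2, there are exactly 2 Jordan blocks for λ = -3.
Step 2 — from the minimal polynomial, the factor (x + 3)^3 tells us the largest block for λ = -3 has size 3.
Step 3 — with total size 5, 2 blocks, and largest block 3, the block sizes (in nonincreasing order) are [3, 2].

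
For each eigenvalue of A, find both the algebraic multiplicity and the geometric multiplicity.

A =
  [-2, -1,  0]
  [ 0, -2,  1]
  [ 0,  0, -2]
λ = -2: alg = 3, geom = 1

Step 1 — factor the characteristic polynomial to read off the algebraic multiplicities:
  χ_A(x) = (x + 2)^3

Step 2 — compute geometric multiplicities via the rank-nullity identity g(λ) = n − rank(A − λI):
  rank(A − (-2)·I) = 2, so dim ker(A − (-2)·I) = n − 2 = 1

Summary:
  λ = -2: algebraic multiplicity = 3, geometric multiplicity = 1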